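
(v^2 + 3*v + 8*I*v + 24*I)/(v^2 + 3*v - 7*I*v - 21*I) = (v + 8*I)/(v - 7*I)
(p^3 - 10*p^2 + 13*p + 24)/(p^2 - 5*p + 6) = (p^2 - 7*p - 8)/(p - 2)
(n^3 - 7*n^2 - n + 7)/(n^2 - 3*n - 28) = (n^2 - 1)/(n + 4)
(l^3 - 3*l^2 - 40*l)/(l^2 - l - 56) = l*(l + 5)/(l + 7)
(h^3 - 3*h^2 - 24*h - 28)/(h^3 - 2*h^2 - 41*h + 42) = (h^2 + 4*h + 4)/(h^2 + 5*h - 6)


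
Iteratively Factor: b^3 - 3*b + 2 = (b - 1)*(b^2 + b - 2) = (b - 1)^2*(b + 2)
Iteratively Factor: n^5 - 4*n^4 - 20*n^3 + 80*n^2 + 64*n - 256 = (n - 4)*(n^4 - 20*n^2 + 64) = (n - 4)*(n + 4)*(n^3 - 4*n^2 - 4*n + 16) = (n - 4)*(n - 2)*(n + 4)*(n^2 - 2*n - 8) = (n - 4)*(n - 2)*(n + 2)*(n + 4)*(n - 4)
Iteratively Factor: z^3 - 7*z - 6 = (z - 3)*(z^2 + 3*z + 2) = (z - 3)*(z + 1)*(z + 2)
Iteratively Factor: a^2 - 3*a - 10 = (a + 2)*(a - 5)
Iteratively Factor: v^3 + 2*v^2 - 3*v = (v - 1)*(v^2 + 3*v) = v*(v - 1)*(v + 3)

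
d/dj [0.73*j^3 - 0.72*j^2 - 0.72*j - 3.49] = 2.19*j^2 - 1.44*j - 0.72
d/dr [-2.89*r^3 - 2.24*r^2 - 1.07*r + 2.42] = -8.67*r^2 - 4.48*r - 1.07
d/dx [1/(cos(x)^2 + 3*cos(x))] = (2*cos(x) + 3)*sin(x)/((cos(x) + 3)^2*cos(x)^2)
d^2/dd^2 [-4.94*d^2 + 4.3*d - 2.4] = -9.88000000000000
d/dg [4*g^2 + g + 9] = 8*g + 1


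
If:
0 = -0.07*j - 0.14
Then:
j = -2.00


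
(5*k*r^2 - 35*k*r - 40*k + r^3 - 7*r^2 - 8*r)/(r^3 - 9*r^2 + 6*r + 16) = (5*k + r)/(r - 2)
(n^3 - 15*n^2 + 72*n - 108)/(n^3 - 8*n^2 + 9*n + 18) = (n - 6)/(n + 1)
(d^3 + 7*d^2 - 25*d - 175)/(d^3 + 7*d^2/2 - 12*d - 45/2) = 2*(d^2 + 2*d - 35)/(2*d^2 - 3*d - 9)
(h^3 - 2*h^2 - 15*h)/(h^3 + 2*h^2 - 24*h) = (h^2 - 2*h - 15)/(h^2 + 2*h - 24)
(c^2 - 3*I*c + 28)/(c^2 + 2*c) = (c^2 - 3*I*c + 28)/(c*(c + 2))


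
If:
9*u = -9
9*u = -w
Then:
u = -1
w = 9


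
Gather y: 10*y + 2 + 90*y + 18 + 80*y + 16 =180*y + 36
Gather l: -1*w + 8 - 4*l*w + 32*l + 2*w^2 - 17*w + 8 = l*(32 - 4*w) + 2*w^2 - 18*w + 16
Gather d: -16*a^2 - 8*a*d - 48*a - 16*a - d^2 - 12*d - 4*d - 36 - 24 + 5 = -16*a^2 - 64*a - d^2 + d*(-8*a - 16) - 55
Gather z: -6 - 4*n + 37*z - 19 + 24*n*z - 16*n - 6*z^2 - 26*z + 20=-20*n - 6*z^2 + z*(24*n + 11) - 5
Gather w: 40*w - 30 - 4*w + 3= 36*w - 27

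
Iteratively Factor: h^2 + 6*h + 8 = (h + 2)*(h + 4)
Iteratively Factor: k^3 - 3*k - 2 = (k + 1)*(k^2 - k - 2) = (k + 1)^2*(k - 2)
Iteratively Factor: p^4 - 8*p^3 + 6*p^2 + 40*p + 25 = (p - 5)*(p^3 - 3*p^2 - 9*p - 5) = (p - 5)*(p + 1)*(p^2 - 4*p - 5) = (p - 5)^2*(p + 1)*(p + 1)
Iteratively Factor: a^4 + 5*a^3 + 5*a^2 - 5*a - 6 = (a + 3)*(a^3 + 2*a^2 - a - 2) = (a + 2)*(a + 3)*(a^2 - 1) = (a - 1)*(a + 2)*(a + 3)*(a + 1)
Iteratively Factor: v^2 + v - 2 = (v - 1)*(v + 2)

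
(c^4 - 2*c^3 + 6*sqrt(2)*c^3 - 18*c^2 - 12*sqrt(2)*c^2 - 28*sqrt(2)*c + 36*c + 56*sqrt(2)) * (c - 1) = c^5 - 3*c^4 + 6*sqrt(2)*c^4 - 18*sqrt(2)*c^3 - 16*c^3 - 16*sqrt(2)*c^2 + 54*c^2 - 36*c + 84*sqrt(2)*c - 56*sqrt(2)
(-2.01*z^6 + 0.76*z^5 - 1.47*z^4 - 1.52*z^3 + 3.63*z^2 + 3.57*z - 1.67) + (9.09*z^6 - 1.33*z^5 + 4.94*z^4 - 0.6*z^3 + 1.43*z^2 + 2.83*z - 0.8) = 7.08*z^6 - 0.57*z^5 + 3.47*z^4 - 2.12*z^3 + 5.06*z^2 + 6.4*z - 2.47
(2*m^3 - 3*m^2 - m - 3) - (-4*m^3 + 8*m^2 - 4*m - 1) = 6*m^3 - 11*m^2 + 3*m - 2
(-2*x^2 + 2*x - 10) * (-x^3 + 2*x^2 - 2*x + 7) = 2*x^5 - 6*x^4 + 18*x^3 - 38*x^2 + 34*x - 70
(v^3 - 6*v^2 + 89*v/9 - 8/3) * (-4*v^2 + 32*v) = -4*v^5 + 56*v^4 - 2084*v^3/9 + 2944*v^2/9 - 256*v/3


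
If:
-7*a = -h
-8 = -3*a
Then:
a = 8/3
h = 56/3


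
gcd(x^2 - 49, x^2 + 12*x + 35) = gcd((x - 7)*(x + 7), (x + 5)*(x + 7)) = x + 7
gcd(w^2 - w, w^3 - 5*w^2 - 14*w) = w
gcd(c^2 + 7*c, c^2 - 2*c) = c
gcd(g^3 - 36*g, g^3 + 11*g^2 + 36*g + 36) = g + 6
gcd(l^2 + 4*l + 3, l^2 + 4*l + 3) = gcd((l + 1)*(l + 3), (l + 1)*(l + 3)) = l^2 + 4*l + 3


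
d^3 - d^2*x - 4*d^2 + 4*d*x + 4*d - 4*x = (d - 2)^2*(d - x)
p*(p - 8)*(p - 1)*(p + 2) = p^4 - 7*p^3 - 10*p^2 + 16*p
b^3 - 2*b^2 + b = b*(b - 1)^2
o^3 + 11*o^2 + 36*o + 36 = (o + 2)*(o + 3)*(o + 6)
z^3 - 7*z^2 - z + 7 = (z - 7)*(z - 1)*(z + 1)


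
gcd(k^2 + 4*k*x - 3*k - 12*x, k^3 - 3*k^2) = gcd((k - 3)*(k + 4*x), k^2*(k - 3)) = k - 3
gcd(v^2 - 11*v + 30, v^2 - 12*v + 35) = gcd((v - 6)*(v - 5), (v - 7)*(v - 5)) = v - 5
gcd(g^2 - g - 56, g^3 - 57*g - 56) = g^2 - g - 56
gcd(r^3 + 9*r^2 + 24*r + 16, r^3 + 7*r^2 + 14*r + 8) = r^2 + 5*r + 4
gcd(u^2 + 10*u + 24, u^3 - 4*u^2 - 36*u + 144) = u + 6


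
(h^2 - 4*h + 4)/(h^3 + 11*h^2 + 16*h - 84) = (h - 2)/(h^2 + 13*h + 42)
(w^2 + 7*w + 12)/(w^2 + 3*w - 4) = (w + 3)/(w - 1)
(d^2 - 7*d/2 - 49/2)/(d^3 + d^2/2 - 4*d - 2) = (2*d^2 - 7*d - 49)/(2*d^3 + d^2 - 8*d - 4)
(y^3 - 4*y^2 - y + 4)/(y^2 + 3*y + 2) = (y^2 - 5*y + 4)/(y + 2)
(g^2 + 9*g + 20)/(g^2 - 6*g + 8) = (g^2 + 9*g + 20)/(g^2 - 6*g + 8)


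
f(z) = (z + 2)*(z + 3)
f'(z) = 2*z + 5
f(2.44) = 24.15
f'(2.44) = 9.88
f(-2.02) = -0.02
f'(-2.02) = 0.96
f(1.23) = 13.66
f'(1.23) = 7.46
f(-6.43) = 15.19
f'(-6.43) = -7.86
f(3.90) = 40.71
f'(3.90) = 12.80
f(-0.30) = 4.59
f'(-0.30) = 4.40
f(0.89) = 11.24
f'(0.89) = 6.78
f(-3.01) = 0.01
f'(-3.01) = -1.02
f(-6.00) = 12.00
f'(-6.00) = -7.00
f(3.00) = 30.00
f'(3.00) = 11.00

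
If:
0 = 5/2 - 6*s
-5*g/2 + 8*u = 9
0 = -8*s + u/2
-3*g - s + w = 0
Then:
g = 266/15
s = 5/12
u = 20/3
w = 3217/60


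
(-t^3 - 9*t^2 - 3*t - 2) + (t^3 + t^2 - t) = -8*t^2 - 4*t - 2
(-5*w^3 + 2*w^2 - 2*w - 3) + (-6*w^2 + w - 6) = -5*w^3 - 4*w^2 - w - 9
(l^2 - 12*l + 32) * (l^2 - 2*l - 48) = l^4 - 14*l^3 + 8*l^2 + 512*l - 1536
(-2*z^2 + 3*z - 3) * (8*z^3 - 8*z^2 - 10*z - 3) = -16*z^5 + 40*z^4 - 28*z^3 + 21*z + 9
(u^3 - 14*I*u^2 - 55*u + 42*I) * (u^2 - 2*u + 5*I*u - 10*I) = u^5 - 2*u^4 - 9*I*u^4 + 15*u^3 + 18*I*u^3 - 30*u^2 - 233*I*u^2 - 210*u + 466*I*u + 420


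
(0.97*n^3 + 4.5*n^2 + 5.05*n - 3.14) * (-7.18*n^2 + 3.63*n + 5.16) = -6.9646*n^5 - 28.7889*n^4 - 14.9188*n^3 + 64.0967*n^2 + 14.6598*n - 16.2024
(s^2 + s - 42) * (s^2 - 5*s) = s^4 - 4*s^3 - 47*s^2 + 210*s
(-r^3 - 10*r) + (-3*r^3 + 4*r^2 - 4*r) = -4*r^3 + 4*r^2 - 14*r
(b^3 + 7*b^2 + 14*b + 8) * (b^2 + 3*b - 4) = b^5 + 10*b^4 + 31*b^3 + 22*b^2 - 32*b - 32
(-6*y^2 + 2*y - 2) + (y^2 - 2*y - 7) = -5*y^2 - 9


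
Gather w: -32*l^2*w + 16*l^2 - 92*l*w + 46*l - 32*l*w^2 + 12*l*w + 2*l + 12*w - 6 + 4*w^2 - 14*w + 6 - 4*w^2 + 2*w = 16*l^2 - 32*l*w^2 + 48*l + w*(-32*l^2 - 80*l)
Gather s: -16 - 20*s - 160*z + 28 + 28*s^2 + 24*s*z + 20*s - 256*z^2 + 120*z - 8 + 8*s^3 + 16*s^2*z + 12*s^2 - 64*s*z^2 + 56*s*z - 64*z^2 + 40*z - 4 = 8*s^3 + s^2*(16*z + 40) + s*(-64*z^2 + 80*z) - 320*z^2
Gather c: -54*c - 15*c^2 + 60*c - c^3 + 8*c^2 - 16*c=-c^3 - 7*c^2 - 10*c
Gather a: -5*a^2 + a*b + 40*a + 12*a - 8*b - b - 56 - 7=-5*a^2 + a*(b + 52) - 9*b - 63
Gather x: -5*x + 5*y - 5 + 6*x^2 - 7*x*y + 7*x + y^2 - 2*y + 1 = 6*x^2 + x*(2 - 7*y) + y^2 + 3*y - 4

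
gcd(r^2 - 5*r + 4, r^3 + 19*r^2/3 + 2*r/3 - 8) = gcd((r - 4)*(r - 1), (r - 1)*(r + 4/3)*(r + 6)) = r - 1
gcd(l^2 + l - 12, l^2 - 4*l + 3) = l - 3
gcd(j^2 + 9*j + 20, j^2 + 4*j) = j + 4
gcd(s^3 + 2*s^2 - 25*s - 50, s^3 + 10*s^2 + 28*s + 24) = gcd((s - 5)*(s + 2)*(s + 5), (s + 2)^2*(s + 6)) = s + 2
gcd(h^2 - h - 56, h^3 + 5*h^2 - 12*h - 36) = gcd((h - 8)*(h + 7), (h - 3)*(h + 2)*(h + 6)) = 1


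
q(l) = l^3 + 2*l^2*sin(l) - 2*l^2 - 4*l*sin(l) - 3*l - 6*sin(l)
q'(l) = 2*l^2*cos(l) + 3*l^2 + 4*l*sin(l) - 4*l*cos(l) - 4*l - 4*sin(l) - 6*cos(l) - 3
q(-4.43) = -63.95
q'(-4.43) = 38.53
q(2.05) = -11.08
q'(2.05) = 7.81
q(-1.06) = -0.68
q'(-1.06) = 12.04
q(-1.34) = -4.85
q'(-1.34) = 17.53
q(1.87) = -12.26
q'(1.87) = 5.25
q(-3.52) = -45.69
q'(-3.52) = 11.04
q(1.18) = -12.02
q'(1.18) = -5.90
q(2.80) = -2.64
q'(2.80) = 13.16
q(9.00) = 589.45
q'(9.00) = 107.85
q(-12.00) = -1802.93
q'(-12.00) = 727.57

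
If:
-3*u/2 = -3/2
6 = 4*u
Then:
No Solution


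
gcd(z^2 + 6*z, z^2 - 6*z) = z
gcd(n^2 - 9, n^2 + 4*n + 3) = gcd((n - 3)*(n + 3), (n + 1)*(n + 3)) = n + 3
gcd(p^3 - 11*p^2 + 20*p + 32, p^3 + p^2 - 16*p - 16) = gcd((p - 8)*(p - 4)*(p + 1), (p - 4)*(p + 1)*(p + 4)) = p^2 - 3*p - 4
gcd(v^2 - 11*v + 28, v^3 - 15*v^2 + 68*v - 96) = v - 4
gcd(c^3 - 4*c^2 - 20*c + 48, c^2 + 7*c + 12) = c + 4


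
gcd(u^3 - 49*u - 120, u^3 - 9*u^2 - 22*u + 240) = u^2 - 3*u - 40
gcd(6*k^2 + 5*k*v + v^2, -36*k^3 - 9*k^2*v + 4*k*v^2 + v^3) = 3*k + v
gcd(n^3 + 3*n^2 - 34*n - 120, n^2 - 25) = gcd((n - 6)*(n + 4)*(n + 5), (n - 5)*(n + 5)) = n + 5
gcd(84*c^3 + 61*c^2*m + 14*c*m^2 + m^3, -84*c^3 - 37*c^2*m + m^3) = 12*c^2 + 7*c*m + m^2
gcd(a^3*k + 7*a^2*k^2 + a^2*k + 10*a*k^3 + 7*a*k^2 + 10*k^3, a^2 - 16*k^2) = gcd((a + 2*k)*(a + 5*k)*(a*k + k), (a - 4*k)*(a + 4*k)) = 1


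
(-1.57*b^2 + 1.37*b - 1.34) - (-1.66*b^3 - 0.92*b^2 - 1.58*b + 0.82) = 1.66*b^3 - 0.65*b^2 + 2.95*b - 2.16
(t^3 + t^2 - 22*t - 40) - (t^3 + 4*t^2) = -3*t^2 - 22*t - 40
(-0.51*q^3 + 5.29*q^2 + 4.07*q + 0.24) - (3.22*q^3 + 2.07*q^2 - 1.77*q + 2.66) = -3.73*q^3 + 3.22*q^2 + 5.84*q - 2.42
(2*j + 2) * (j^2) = 2*j^3 + 2*j^2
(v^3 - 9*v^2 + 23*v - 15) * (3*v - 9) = 3*v^4 - 36*v^3 + 150*v^2 - 252*v + 135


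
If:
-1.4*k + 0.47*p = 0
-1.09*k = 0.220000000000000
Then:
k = -0.20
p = -0.60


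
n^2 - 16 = (n - 4)*(n + 4)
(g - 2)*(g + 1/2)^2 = g^3 - g^2 - 7*g/4 - 1/2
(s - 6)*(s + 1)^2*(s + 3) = s^4 - s^3 - 23*s^2 - 39*s - 18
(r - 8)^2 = r^2 - 16*r + 64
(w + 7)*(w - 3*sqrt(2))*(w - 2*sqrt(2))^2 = w^4 - 7*sqrt(2)*w^3 + 7*w^3 - 49*sqrt(2)*w^2 + 32*w^2 - 24*sqrt(2)*w + 224*w - 168*sqrt(2)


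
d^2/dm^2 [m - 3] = 0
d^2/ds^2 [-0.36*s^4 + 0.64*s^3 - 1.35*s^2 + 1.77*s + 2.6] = -4.32*s^2 + 3.84*s - 2.7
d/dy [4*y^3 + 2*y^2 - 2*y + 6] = 12*y^2 + 4*y - 2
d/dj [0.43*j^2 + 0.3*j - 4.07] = 0.86*j + 0.3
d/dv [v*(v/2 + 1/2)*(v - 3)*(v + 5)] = 2*v^3 + 9*v^2/2 - 13*v - 15/2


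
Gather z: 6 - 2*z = 6 - 2*z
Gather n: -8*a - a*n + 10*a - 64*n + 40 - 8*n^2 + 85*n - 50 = 2*a - 8*n^2 + n*(21 - a) - 10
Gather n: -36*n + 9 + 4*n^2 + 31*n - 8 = 4*n^2 - 5*n + 1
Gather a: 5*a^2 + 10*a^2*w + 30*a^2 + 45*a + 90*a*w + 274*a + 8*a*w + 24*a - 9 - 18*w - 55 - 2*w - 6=a^2*(10*w + 35) + a*(98*w + 343) - 20*w - 70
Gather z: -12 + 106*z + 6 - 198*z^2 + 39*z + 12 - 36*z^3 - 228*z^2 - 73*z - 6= -36*z^3 - 426*z^2 + 72*z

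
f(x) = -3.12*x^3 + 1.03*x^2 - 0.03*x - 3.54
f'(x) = -9.36*x^2 + 2.06*x - 0.03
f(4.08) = -198.42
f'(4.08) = -147.44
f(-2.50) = 51.72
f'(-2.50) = -63.68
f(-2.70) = 65.46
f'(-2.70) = -73.83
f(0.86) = -4.79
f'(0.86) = -5.18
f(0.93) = -5.19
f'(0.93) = -6.21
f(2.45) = -43.31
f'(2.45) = -51.17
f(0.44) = -3.62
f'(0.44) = -0.94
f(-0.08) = -3.53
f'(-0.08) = -0.25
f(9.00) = -2194.86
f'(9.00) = -739.65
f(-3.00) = 90.06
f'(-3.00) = -90.45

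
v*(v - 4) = v^2 - 4*v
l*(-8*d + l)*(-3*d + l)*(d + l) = 24*d^3*l + 13*d^2*l^2 - 10*d*l^3 + l^4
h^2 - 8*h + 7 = (h - 7)*(h - 1)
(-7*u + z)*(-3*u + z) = 21*u^2 - 10*u*z + z^2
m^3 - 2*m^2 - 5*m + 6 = (m - 3)*(m - 1)*(m + 2)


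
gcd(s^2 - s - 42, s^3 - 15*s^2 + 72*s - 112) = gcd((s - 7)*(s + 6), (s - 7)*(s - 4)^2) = s - 7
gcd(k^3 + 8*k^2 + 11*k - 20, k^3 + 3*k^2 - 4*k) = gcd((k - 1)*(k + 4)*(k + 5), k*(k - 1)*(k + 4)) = k^2 + 3*k - 4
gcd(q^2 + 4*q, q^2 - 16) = q + 4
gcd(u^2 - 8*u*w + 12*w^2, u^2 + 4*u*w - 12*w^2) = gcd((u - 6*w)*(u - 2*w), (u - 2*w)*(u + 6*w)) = u - 2*w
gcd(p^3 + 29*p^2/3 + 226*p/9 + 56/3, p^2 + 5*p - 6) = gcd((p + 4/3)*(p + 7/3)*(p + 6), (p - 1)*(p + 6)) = p + 6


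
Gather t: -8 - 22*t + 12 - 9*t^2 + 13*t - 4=-9*t^2 - 9*t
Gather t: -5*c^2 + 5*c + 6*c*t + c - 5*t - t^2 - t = -5*c^2 + 6*c - t^2 + t*(6*c - 6)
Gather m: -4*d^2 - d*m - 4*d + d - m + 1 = -4*d^2 - 3*d + m*(-d - 1) + 1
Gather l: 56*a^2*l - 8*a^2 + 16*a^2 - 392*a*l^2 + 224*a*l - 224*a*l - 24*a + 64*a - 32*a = 56*a^2*l + 8*a^2 - 392*a*l^2 + 8*a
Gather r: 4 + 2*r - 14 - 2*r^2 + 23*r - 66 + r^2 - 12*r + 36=-r^2 + 13*r - 40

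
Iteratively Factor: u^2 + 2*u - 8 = (u + 4)*(u - 2)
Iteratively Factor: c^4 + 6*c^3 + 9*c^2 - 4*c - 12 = (c - 1)*(c^3 + 7*c^2 + 16*c + 12) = (c - 1)*(c + 2)*(c^2 + 5*c + 6) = (c - 1)*(c + 2)^2*(c + 3)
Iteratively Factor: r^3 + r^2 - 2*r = (r - 1)*(r^2 + 2*r) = (r - 1)*(r + 2)*(r)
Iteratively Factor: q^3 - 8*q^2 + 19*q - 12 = (q - 4)*(q^2 - 4*q + 3) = (q - 4)*(q - 3)*(q - 1)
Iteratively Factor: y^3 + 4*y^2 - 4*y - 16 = (y - 2)*(y^2 + 6*y + 8) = (y - 2)*(y + 4)*(y + 2)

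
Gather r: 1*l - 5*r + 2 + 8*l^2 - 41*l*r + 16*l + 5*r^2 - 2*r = 8*l^2 + 17*l + 5*r^2 + r*(-41*l - 7) + 2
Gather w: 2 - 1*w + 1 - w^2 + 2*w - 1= -w^2 + w + 2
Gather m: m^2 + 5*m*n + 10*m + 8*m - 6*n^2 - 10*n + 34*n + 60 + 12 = m^2 + m*(5*n + 18) - 6*n^2 + 24*n + 72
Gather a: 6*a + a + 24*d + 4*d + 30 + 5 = 7*a + 28*d + 35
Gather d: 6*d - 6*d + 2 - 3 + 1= 0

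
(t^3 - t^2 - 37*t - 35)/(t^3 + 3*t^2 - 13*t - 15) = (t - 7)/(t - 3)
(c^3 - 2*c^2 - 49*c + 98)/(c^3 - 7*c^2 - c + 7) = (c^2 + 5*c - 14)/(c^2 - 1)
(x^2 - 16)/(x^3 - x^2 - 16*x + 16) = 1/(x - 1)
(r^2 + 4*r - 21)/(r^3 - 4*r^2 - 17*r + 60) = (r + 7)/(r^2 - r - 20)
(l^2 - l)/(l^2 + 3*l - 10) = l*(l - 1)/(l^2 + 3*l - 10)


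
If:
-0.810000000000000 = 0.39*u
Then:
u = -2.08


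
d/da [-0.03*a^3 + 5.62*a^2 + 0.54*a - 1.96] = -0.09*a^2 + 11.24*a + 0.54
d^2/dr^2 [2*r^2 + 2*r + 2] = 4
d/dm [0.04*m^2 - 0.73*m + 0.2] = 0.08*m - 0.73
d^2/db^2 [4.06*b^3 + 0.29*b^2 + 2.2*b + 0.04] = 24.36*b + 0.58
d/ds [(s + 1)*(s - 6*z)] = 2*s - 6*z + 1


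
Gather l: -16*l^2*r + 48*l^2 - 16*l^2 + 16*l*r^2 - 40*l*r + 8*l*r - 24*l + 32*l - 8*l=l^2*(32 - 16*r) + l*(16*r^2 - 32*r)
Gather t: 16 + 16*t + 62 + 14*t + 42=30*t + 120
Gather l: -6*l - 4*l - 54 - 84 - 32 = -10*l - 170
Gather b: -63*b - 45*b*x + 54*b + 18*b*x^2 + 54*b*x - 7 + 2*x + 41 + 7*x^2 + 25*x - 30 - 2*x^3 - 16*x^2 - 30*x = b*(18*x^2 + 9*x - 9) - 2*x^3 - 9*x^2 - 3*x + 4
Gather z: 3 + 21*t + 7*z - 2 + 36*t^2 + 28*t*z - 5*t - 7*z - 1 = 36*t^2 + 28*t*z + 16*t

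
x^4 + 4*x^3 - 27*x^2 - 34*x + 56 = (x - 4)*(x - 1)*(x + 2)*(x + 7)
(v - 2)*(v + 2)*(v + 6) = v^3 + 6*v^2 - 4*v - 24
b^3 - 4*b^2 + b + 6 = (b - 3)*(b - 2)*(b + 1)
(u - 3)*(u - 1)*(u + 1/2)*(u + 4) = u^4 + u^3/2 - 13*u^2 + 11*u/2 + 6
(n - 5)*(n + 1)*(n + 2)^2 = n^4 - 17*n^2 - 36*n - 20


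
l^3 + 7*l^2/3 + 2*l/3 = l*(l + 1/3)*(l + 2)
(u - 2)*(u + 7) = u^2 + 5*u - 14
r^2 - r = r*(r - 1)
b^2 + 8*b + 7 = (b + 1)*(b + 7)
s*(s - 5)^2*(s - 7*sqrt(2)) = s^4 - 10*s^3 - 7*sqrt(2)*s^3 + 25*s^2 + 70*sqrt(2)*s^2 - 175*sqrt(2)*s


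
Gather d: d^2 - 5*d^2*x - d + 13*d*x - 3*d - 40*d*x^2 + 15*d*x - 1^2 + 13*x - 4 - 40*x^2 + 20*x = d^2*(1 - 5*x) + d*(-40*x^2 + 28*x - 4) - 40*x^2 + 33*x - 5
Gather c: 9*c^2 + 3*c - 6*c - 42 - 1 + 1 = 9*c^2 - 3*c - 42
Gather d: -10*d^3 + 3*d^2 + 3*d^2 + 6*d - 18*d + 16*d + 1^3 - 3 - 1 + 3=-10*d^3 + 6*d^2 + 4*d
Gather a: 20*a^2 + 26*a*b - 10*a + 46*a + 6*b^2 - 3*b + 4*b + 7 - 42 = 20*a^2 + a*(26*b + 36) + 6*b^2 + b - 35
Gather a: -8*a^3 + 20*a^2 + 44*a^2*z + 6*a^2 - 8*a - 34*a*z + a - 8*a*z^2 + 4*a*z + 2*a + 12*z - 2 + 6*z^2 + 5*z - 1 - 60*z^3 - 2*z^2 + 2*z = -8*a^3 + a^2*(44*z + 26) + a*(-8*z^2 - 30*z - 5) - 60*z^3 + 4*z^2 + 19*z - 3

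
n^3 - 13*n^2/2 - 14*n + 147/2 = (n - 7)*(n - 3)*(n + 7/2)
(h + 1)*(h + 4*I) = h^2 + h + 4*I*h + 4*I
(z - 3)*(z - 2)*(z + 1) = z^3 - 4*z^2 + z + 6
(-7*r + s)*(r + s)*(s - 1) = -7*r^2*s + 7*r^2 - 6*r*s^2 + 6*r*s + s^3 - s^2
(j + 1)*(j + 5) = j^2 + 6*j + 5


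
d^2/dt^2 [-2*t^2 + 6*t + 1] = -4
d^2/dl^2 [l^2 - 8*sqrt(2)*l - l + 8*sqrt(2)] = 2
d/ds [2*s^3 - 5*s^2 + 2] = 2*s*(3*s - 5)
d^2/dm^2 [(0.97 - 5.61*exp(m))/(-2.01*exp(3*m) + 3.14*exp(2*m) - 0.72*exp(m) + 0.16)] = (90.6598440000001*exp(6*m) - 141.490935*exp(5*m) + 90.1798259999999*exp(4*m) - 4.92543999999995*exp(3*m) - 13.139424*exp(2*m) + 2.092736*exp(m) + 0.031872)*exp(m)/(8.120601*exp(9*m) - 38.057742*exp(8*m) + 68.180004*exp(7*m) - 60.16364*exp(6*m) + 30.481632*exp(5*m) - 11.005248*exp(4*m) + 2.697984*exp(3*m) - 0.489984*exp(2*m) + 0.055296*exp(m) - 0.004096)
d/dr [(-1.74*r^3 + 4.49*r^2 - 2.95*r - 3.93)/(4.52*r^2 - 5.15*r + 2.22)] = (-7.8648*r^4 + 17.922*r^3 - 21.3779*r^2 + 55.4628*r - 26.7885)/(20.4304*r^4 - 46.556*r^3 + 46.5913*r^2 - 22.866*r + 4.9284)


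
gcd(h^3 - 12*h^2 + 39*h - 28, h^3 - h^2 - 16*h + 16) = h^2 - 5*h + 4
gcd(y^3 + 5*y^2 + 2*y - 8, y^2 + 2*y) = y + 2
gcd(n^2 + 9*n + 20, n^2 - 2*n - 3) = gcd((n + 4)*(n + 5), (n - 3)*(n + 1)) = 1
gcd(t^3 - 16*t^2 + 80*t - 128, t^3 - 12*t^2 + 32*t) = t^2 - 12*t + 32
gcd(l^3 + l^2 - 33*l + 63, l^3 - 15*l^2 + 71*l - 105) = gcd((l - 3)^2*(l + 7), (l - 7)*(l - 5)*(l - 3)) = l - 3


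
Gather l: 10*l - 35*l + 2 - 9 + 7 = -25*l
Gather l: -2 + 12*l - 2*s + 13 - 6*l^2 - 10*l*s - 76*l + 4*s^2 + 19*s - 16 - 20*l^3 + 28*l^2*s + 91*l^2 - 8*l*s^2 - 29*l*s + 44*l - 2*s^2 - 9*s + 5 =-20*l^3 + l^2*(28*s + 85) + l*(-8*s^2 - 39*s - 20) + 2*s^2 + 8*s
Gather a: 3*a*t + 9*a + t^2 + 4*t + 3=a*(3*t + 9) + t^2 + 4*t + 3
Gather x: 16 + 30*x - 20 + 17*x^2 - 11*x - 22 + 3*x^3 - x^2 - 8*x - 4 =3*x^3 + 16*x^2 + 11*x - 30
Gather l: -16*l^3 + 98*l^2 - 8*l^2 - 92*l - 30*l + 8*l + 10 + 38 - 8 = -16*l^3 + 90*l^2 - 114*l + 40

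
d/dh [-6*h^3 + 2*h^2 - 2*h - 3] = -18*h^2 + 4*h - 2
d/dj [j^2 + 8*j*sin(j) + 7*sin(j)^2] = 8*j*cos(j) + 2*j + 8*sin(j) + 7*sin(2*j)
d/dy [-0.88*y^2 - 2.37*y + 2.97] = -1.76*y - 2.37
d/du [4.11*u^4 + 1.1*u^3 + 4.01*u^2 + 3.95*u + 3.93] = 16.44*u^3 + 3.3*u^2 + 8.02*u + 3.95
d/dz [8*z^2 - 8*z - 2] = 16*z - 8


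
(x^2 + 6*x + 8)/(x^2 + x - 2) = (x + 4)/(x - 1)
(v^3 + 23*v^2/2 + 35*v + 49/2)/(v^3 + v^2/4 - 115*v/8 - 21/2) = 4*(v^2 + 8*v + 7)/(4*v^2 - 13*v - 12)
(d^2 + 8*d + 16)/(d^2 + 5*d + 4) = (d + 4)/(d + 1)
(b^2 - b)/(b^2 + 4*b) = (b - 1)/(b + 4)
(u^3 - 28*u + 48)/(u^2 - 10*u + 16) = (u^2 + 2*u - 24)/(u - 8)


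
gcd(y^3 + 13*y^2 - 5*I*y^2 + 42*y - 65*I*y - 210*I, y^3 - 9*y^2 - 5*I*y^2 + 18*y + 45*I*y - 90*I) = y - 5*I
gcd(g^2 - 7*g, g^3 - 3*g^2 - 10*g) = g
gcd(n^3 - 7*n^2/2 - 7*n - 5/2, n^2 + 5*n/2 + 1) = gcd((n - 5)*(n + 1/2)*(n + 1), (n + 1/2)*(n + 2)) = n + 1/2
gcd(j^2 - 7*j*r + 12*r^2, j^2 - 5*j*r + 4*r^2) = -j + 4*r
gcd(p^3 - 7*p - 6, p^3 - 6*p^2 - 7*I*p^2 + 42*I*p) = 1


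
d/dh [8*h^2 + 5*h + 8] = 16*h + 5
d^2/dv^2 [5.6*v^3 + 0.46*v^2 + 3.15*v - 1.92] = 33.6*v + 0.92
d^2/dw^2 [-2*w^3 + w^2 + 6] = 2 - 12*w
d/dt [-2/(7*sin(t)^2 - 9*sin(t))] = 2*(14*sin(t) - 9)*cos(t)/((7*sin(t) - 9)^2*sin(t)^2)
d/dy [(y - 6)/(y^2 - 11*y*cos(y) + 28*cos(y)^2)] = (y^2 - 11*y*cos(y) + (6 - y)*(11*y*sin(y) + 2*y - 28*sin(2*y) - 11*cos(y)) + 28*cos(y)^2)/((y - 7*cos(y))^2*(y - 4*cos(y))^2)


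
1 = 1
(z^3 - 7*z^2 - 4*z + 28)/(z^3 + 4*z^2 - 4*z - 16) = (z - 7)/(z + 4)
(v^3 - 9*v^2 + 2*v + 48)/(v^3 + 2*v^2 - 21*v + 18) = (v^2 - 6*v - 16)/(v^2 + 5*v - 6)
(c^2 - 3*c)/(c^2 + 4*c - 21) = c/(c + 7)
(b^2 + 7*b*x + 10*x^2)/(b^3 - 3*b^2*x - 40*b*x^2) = (-b - 2*x)/(b*(-b + 8*x))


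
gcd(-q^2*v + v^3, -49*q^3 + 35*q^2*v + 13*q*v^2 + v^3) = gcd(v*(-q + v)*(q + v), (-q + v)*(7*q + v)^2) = q - v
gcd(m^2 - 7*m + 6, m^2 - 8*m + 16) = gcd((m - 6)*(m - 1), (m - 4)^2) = 1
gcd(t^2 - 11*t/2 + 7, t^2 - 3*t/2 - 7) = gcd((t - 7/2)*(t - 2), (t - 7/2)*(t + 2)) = t - 7/2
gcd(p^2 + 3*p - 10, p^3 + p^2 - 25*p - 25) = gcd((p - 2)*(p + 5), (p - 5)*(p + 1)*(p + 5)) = p + 5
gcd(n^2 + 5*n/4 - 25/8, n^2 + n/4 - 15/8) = n - 5/4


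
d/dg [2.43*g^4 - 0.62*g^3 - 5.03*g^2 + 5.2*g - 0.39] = 9.72*g^3 - 1.86*g^2 - 10.06*g + 5.2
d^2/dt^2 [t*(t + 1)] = 2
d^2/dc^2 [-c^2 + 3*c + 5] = -2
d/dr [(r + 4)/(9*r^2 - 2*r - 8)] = 9*r*(-r - 8)/(81*r^4 - 36*r^3 - 140*r^2 + 32*r + 64)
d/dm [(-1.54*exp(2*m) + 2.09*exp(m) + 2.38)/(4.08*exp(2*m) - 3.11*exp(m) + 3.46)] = (-3.7378*exp(2*m) - 30.0776*exp(m) + 14.6332)*exp(m)/(16.6464*exp(4*m) - 25.3776*exp(3*m) + 37.9057*exp(2*m) - 21.5212*exp(m) + 11.9716)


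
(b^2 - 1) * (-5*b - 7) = -5*b^3 - 7*b^2 + 5*b + 7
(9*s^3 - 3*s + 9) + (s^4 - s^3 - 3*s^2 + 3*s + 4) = s^4 + 8*s^3 - 3*s^2 + 13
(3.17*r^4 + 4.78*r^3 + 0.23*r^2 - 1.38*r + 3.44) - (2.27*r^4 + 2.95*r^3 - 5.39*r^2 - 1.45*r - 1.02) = 0.9*r^4 + 1.83*r^3 + 5.62*r^2 + 0.0700000000000001*r + 4.46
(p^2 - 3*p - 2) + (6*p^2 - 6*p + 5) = 7*p^2 - 9*p + 3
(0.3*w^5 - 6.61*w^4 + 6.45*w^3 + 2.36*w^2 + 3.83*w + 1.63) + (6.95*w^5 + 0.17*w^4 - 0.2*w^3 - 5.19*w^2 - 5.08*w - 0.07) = 7.25*w^5 - 6.44*w^4 + 6.25*w^3 - 2.83*w^2 - 1.25*w + 1.56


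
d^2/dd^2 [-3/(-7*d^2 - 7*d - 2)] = 42*(-7*d^2 - 7*d + 7*(2*d + 1)^2 - 2)/(7*d^2 + 7*d + 2)^3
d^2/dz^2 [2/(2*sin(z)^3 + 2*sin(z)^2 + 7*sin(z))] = 2*(-36*sin(z)^3 - 44*sin(z)^2 + 4*sin(z) + 22 + 59/sin(z) + 84/sin(z)^2 + 98/sin(z)^3)/(2*sin(z)^2 + 2*sin(z) + 7)^3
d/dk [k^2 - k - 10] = 2*k - 1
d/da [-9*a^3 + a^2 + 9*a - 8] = -27*a^2 + 2*a + 9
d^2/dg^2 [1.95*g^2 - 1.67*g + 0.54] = 3.90000000000000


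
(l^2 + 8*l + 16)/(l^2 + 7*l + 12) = (l + 4)/(l + 3)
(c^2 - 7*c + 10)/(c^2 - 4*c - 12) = (-c^2 + 7*c - 10)/(-c^2 + 4*c + 12)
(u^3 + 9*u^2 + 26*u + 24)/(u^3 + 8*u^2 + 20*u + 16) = (u + 3)/(u + 2)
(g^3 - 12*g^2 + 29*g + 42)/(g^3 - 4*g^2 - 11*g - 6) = (g - 7)/(g + 1)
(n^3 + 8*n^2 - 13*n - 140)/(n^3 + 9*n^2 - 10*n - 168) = (n + 5)/(n + 6)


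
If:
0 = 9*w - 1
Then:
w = 1/9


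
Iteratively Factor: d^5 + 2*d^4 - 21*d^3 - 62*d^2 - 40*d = (d)*(d^4 + 2*d^3 - 21*d^2 - 62*d - 40) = d*(d - 5)*(d^3 + 7*d^2 + 14*d + 8) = d*(d - 5)*(d + 1)*(d^2 + 6*d + 8) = d*(d - 5)*(d + 1)*(d + 2)*(d + 4)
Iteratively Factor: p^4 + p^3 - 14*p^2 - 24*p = (p + 3)*(p^3 - 2*p^2 - 8*p) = p*(p + 3)*(p^2 - 2*p - 8) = p*(p - 4)*(p + 3)*(p + 2)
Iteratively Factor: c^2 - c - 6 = (c - 3)*(c + 2)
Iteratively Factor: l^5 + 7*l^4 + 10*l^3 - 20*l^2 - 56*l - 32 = (l + 1)*(l^4 + 6*l^3 + 4*l^2 - 24*l - 32) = (l - 2)*(l + 1)*(l^3 + 8*l^2 + 20*l + 16) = (l - 2)*(l + 1)*(l + 2)*(l^2 + 6*l + 8) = (l - 2)*(l + 1)*(l + 2)*(l + 4)*(l + 2)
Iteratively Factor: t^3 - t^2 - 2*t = (t - 2)*(t^2 + t) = (t - 2)*(t + 1)*(t)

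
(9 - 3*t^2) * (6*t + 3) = -18*t^3 - 9*t^2 + 54*t + 27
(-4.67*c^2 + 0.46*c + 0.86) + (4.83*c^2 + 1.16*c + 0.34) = 0.16*c^2 + 1.62*c + 1.2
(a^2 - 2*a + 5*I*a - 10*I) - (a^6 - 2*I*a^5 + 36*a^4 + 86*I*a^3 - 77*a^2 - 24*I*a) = -a^6 + 2*I*a^5 - 36*a^4 - 86*I*a^3 + 78*a^2 - 2*a + 29*I*a - 10*I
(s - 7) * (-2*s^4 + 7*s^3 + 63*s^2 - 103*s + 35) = -2*s^5 + 21*s^4 + 14*s^3 - 544*s^2 + 756*s - 245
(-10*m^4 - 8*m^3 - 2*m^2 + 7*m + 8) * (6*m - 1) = -60*m^5 - 38*m^4 - 4*m^3 + 44*m^2 + 41*m - 8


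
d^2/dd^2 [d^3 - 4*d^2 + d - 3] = 6*d - 8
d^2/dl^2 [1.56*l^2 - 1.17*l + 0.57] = 3.12000000000000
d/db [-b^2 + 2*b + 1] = 2 - 2*b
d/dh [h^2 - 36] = 2*h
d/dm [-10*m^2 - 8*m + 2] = -20*m - 8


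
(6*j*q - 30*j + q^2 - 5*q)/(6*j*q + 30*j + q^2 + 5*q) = (q - 5)/(q + 5)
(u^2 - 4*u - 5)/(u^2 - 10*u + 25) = (u + 1)/(u - 5)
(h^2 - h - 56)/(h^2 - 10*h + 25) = (h^2 - h - 56)/(h^2 - 10*h + 25)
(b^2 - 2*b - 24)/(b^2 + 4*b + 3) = (b^2 - 2*b - 24)/(b^2 + 4*b + 3)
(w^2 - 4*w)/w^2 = (w - 4)/w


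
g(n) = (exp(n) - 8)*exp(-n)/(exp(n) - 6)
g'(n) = -(exp(n) - 8)*exp(-n)/(exp(n) - 6) - (exp(n) - 8)/(exp(n) - 6)^2 + 1/(exp(n) - 6) = (-exp(2*n) + 16*exp(n) - 48)*exp(-n)/(exp(2*n) - 12*exp(n) + 36)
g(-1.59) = 6.60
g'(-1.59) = -6.54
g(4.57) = 0.01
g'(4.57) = -0.01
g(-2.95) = 25.53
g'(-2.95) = -25.47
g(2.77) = 0.05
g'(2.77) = -0.03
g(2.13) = 0.02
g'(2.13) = 0.32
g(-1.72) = 7.50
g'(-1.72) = -7.44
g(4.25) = 0.01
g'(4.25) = -0.01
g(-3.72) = 55.07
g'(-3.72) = -55.02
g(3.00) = 0.04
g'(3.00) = -0.03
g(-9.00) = 10804.17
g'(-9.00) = -10804.11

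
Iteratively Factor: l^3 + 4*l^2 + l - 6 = (l - 1)*(l^2 + 5*l + 6) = (l - 1)*(l + 2)*(l + 3)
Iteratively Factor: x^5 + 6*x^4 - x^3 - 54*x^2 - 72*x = (x + 2)*(x^4 + 4*x^3 - 9*x^2 - 36*x) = (x + 2)*(x + 3)*(x^3 + x^2 - 12*x) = (x - 3)*(x + 2)*(x + 3)*(x^2 + 4*x) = (x - 3)*(x + 2)*(x + 3)*(x + 4)*(x)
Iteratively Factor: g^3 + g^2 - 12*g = (g)*(g^2 + g - 12) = g*(g + 4)*(g - 3)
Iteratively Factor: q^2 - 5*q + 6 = (q - 2)*(q - 3)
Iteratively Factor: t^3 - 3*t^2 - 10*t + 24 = (t - 4)*(t^2 + t - 6) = (t - 4)*(t - 2)*(t + 3)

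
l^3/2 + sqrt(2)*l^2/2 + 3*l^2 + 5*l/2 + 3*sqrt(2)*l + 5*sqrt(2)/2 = (l/2 + 1/2)*(l + 5)*(l + sqrt(2))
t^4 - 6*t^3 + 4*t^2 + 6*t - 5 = (t - 5)*(t - 1)^2*(t + 1)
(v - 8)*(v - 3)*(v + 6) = v^3 - 5*v^2 - 42*v + 144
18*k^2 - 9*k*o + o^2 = (-6*k + o)*(-3*k + o)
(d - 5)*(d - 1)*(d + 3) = d^3 - 3*d^2 - 13*d + 15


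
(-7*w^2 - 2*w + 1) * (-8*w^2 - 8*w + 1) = 56*w^4 + 72*w^3 + w^2 - 10*w + 1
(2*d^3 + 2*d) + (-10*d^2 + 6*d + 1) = 2*d^3 - 10*d^2 + 8*d + 1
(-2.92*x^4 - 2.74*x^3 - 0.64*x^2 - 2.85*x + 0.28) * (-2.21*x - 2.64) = 6.4532*x^5 + 13.7642*x^4 + 8.648*x^3 + 7.9881*x^2 + 6.9052*x - 0.7392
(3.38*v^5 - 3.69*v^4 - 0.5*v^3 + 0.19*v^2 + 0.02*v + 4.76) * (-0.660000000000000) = -2.2308*v^5 + 2.4354*v^4 + 0.33*v^3 - 0.1254*v^2 - 0.0132*v - 3.1416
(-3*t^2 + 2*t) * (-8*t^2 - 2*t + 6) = 24*t^4 - 10*t^3 - 22*t^2 + 12*t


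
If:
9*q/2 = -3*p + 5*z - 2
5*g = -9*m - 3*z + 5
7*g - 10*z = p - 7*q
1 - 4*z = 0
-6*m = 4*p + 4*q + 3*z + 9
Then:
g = 2255/344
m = -3271/1032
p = 2563/344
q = -883/172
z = 1/4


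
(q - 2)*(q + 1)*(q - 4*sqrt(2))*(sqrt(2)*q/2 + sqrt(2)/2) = sqrt(2)*q^4/2 - 4*q^3 - 3*sqrt(2)*q^2/2 - sqrt(2)*q + 12*q + 8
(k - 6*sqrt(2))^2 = k^2 - 12*sqrt(2)*k + 72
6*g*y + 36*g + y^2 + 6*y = (6*g + y)*(y + 6)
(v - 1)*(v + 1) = v^2 - 1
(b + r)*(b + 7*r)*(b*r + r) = b^3*r + 8*b^2*r^2 + b^2*r + 7*b*r^3 + 8*b*r^2 + 7*r^3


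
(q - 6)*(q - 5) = q^2 - 11*q + 30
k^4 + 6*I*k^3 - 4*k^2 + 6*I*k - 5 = (k - I)*(k + I)^2*(k + 5*I)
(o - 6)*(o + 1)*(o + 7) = o^3 + 2*o^2 - 41*o - 42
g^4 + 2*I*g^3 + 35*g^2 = g^2*(g - 5*I)*(g + 7*I)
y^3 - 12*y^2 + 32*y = y*(y - 8)*(y - 4)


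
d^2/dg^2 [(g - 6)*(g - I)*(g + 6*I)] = 6*g - 12 + 10*I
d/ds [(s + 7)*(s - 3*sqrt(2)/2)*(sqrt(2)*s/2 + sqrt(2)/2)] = 3*sqrt(2)*s^2/2 - 3*s + 8*sqrt(2)*s - 12 + 7*sqrt(2)/2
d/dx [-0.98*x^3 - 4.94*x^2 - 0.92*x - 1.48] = -2.94*x^2 - 9.88*x - 0.92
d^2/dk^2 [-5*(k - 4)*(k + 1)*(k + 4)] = -30*k - 10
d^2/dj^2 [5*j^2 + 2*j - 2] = 10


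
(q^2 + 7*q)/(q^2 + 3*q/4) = 4*(q + 7)/(4*q + 3)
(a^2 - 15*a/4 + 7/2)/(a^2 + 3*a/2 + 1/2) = (4*a^2 - 15*a + 14)/(2*(2*a^2 + 3*a + 1))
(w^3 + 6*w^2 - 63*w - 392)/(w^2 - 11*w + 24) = (w^2 + 14*w + 49)/(w - 3)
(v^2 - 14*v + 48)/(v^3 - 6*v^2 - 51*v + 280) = (v - 6)/(v^2 + 2*v - 35)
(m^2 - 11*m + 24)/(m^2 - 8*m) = (m - 3)/m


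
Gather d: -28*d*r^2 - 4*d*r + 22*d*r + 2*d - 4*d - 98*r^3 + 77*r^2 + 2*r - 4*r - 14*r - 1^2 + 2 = d*(-28*r^2 + 18*r - 2) - 98*r^3 + 77*r^2 - 16*r + 1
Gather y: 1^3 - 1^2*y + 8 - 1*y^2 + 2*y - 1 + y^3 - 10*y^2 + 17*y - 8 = y^3 - 11*y^2 + 18*y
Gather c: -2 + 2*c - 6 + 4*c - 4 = 6*c - 12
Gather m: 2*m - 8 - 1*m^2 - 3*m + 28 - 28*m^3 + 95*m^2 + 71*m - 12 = -28*m^3 + 94*m^2 + 70*m + 8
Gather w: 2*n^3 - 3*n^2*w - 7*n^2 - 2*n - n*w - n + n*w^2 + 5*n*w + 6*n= 2*n^3 - 7*n^2 + n*w^2 + 3*n + w*(-3*n^2 + 4*n)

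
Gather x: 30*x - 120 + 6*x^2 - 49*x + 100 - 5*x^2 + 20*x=x^2 + x - 20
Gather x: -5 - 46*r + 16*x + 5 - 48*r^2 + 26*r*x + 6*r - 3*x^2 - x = -48*r^2 - 40*r - 3*x^2 + x*(26*r + 15)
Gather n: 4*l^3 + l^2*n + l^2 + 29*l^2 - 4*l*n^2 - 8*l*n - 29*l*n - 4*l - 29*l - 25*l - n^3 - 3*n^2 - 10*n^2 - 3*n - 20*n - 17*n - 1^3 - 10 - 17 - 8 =4*l^3 + 30*l^2 - 58*l - n^3 + n^2*(-4*l - 13) + n*(l^2 - 37*l - 40) - 36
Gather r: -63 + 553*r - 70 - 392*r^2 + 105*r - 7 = -392*r^2 + 658*r - 140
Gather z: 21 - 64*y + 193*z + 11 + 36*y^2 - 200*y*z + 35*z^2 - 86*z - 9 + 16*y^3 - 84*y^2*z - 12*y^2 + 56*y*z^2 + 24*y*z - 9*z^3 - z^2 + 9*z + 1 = 16*y^3 + 24*y^2 - 64*y - 9*z^3 + z^2*(56*y + 34) + z*(-84*y^2 - 176*y + 116) + 24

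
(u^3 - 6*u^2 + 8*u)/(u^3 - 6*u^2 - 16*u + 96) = u*(u - 2)/(u^2 - 2*u - 24)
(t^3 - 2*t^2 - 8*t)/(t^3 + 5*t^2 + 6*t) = (t - 4)/(t + 3)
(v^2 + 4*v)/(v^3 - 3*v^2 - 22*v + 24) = v/(v^2 - 7*v + 6)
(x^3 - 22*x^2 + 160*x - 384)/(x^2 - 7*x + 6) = (x^2 - 16*x + 64)/(x - 1)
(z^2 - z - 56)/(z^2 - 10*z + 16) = (z + 7)/(z - 2)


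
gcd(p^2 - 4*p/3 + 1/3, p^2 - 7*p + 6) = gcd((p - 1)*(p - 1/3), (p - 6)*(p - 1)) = p - 1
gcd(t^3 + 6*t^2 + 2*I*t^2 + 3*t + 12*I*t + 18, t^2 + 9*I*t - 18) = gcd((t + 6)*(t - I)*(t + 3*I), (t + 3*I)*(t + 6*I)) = t + 3*I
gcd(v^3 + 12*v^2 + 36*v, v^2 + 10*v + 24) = v + 6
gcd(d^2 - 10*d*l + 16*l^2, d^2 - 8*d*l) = d - 8*l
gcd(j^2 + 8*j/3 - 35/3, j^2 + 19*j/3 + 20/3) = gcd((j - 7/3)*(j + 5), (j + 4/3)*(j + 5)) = j + 5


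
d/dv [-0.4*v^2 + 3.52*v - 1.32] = 3.52 - 0.8*v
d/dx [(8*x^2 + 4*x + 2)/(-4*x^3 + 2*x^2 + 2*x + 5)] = 8*(4*x^4 + 4*x^3 + 4*x^2 + 9*x + 2)/(16*x^6 - 16*x^5 - 12*x^4 - 32*x^3 + 24*x^2 + 20*x + 25)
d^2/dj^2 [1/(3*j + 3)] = 2/(3*(j + 1)^3)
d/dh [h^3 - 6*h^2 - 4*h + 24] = 3*h^2 - 12*h - 4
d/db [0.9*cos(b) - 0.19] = -0.9*sin(b)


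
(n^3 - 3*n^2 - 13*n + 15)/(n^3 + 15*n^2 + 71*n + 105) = (n^2 - 6*n + 5)/(n^2 + 12*n + 35)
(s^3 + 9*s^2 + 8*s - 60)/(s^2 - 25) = (s^2 + 4*s - 12)/(s - 5)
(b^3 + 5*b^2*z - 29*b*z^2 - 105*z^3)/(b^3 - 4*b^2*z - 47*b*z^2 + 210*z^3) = (-b - 3*z)/(-b + 6*z)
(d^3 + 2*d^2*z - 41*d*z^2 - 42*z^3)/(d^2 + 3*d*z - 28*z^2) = (-d^2 + 5*d*z + 6*z^2)/(-d + 4*z)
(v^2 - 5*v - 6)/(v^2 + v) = (v - 6)/v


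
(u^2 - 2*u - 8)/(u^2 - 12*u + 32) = (u + 2)/(u - 8)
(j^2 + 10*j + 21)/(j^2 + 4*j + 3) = (j + 7)/(j + 1)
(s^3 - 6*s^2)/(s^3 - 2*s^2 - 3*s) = s*(6 - s)/(-s^2 + 2*s + 3)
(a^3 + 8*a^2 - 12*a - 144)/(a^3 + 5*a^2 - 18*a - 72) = (a + 6)/(a + 3)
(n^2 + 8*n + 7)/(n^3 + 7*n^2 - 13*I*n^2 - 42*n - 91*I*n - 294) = (n + 1)/(n^2 - 13*I*n - 42)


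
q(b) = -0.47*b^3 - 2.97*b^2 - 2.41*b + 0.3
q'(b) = -1.41*b^2 - 5.94*b - 2.41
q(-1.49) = -1.15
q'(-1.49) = 3.31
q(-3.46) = -7.45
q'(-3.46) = 1.26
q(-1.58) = -1.45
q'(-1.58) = 3.46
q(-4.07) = -7.40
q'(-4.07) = -1.59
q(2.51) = -31.89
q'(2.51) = -26.20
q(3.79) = -77.08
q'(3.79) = -45.18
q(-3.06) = -6.67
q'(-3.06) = 2.56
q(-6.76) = 26.06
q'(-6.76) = -26.69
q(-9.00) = 124.05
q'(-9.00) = -63.16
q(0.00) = 0.30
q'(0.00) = -2.41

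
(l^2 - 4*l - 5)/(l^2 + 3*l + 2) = (l - 5)/(l + 2)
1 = 1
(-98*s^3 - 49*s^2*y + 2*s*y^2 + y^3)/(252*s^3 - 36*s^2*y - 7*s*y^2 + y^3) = (14*s^2 + 9*s*y + y^2)/(-36*s^2 + y^2)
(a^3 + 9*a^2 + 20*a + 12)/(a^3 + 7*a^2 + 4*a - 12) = (a + 1)/(a - 1)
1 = 1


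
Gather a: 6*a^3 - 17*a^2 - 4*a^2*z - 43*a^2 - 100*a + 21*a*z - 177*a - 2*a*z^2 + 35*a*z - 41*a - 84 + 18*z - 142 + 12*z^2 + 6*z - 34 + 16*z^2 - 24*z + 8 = 6*a^3 + a^2*(-4*z - 60) + a*(-2*z^2 + 56*z - 318) + 28*z^2 - 252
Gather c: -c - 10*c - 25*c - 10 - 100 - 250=-36*c - 360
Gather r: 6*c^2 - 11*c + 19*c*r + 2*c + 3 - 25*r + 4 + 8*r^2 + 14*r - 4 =6*c^2 - 9*c + 8*r^2 + r*(19*c - 11) + 3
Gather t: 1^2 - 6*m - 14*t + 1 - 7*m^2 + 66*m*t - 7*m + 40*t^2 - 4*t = -7*m^2 - 13*m + 40*t^2 + t*(66*m - 18) + 2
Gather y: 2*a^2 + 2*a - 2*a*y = 2*a^2 - 2*a*y + 2*a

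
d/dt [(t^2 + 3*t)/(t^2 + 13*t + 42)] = 2*(5*t^2 + 42*t + 63)/(t^4 + 26*t^3 + 253*t^2 + 1092*t + 1764)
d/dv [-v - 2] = -1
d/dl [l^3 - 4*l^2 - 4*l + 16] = 3*l^2 - 8*l - 4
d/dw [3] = 0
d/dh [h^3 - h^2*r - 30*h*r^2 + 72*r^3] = 3*h^2 - 2*h*r - 30*r^2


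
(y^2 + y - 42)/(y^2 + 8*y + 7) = (y - 6)/(y + 1)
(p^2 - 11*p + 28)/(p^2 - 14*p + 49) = (p - 4)/(p - 7)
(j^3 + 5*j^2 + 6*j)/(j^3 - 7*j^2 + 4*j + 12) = j*(j^2 + 5*j + 6)/(j^3 - 7*j^2 + 4*j + 12)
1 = 1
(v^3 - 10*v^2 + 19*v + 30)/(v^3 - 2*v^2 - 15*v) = (v^2 - 5*v - 6)/(v*(v + 3))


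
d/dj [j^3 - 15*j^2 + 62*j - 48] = 3*j^2 - 30*j + 62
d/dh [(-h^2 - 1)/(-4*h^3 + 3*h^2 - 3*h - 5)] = (-4*h^4 - 9*h^2 + 16*h - 3)/(16*h^6 - 24*h^5 + 33*h^4 + 22*h^3 - 21*h^2 + 30*h + 25)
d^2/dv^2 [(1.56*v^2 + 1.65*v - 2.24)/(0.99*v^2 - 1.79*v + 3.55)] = (8.763282*v^3 - 46.068264*v^2 - 10.976526*v + 61.680242)/(0.970299*v^6 - 5.263137*v^5 + 19.954242*v^4 - 43.481069*v^3 + 71.55309*v^2 - 67.675425*v + 44.738875)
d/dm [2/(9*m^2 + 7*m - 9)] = 2*(-18*m - 7)/(9*m^2 + 7*m - 9)^2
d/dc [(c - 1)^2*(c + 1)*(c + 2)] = 4*c^3 + 3*c^2 - 6*c - 1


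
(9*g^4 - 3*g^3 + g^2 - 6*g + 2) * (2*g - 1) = 18*g^5 - 15*g^4 + 5*g^3 - 13*g^2 + 10*g - 2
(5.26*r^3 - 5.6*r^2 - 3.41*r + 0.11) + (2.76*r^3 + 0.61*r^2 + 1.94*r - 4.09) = 8.02*r^3 - 4.99*r^2 - 1.47*r - 3.98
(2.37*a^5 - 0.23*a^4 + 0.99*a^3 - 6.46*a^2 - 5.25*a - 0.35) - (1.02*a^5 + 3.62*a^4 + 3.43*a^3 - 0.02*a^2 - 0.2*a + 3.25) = 1.35*a^5 - 3.85*a^4 - 2.44*a^3 - 6.44*a^2 - 5.05*a - 3.6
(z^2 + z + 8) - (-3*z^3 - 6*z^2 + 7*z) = 3*z^3 + 7*z^2 - 6*z + 8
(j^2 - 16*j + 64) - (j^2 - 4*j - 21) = 85 - 12*j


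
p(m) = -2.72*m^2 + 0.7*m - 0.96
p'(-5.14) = 28.66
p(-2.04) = -13.71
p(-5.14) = -76.42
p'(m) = 0.7 - 5.44*m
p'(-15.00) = 82.30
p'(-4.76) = 26.59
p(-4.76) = -65.92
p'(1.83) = -9.26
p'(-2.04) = 11.80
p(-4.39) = -56.45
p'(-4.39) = 24.58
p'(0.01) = 0.65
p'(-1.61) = 9.46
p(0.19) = -0.93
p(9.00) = -214.98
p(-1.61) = -9.14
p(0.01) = -0.95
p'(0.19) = -0.33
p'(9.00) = -48.26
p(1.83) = -8.79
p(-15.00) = -623.46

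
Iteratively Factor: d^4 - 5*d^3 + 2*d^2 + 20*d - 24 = (d - 3)*(d^3 - 2*d^2 - 4*d + 8) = (d - 3)*(d + 2)*(d^2 - 4*d + 4) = (d - 3)*(d - 2)*(d + 2)*(d - 2)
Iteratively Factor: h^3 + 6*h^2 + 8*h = (h + 2)*(h^2 + 4*h) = (h + 2)*(h + 4)*(h)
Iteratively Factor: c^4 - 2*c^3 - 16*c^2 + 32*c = (c + 4)*(c^3 - 6*c^2 + 8*c) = (c - 2)*(c + 4)*(c^2 - 4*c) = (c - 4)*(c - 2)*(c + 4)*(c)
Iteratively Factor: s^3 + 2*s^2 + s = (s + 1)*(s^2 + s) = s*(s + 1)*(s + 1)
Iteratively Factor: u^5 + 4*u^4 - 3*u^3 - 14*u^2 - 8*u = (u)*(u^4 + 4*u^3 - 3*u^2 - 14*u - 8) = u*(u + 1)*(u^3 + 3*u^2 - 6*u - 8) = u*(u - 2)*(u + 1)*(u^2 + 5*u + 4) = u*(u - 2)*(u + 1)^2*(u + 4)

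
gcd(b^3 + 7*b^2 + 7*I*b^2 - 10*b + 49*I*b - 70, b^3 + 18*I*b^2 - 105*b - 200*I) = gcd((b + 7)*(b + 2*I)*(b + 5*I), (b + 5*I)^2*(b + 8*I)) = b + 5*I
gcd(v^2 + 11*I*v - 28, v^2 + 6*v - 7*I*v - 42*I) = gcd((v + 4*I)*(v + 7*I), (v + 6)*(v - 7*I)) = 1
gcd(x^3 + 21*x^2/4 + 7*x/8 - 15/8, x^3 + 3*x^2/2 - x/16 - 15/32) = x^2 + x/4 - 3/8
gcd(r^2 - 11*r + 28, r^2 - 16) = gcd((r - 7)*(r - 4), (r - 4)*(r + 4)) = r - 4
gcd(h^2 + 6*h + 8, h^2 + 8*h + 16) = h + 4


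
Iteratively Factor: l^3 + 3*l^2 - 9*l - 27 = (l + 3)*(l^2 - 9) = (l + 3)^2*(l - 3)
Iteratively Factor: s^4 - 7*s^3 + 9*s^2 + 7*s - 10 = (s + 1)*(s^3 - 8*s^2 + 17*s - 10) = (s - 2)*(s + 1)*(s^2 - 6*s + 5) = (s - 5)*(s - 2)*(s + 1)*(s - 1)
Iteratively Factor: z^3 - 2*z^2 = (z)*(z^2 - 2*z) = z^2*(z - 2)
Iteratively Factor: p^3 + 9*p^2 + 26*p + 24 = (p + 2)*(p^2 + 7*p + 12) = (p + 2)*(p + 3)*(p + 4)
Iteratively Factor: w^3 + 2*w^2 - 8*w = (w - 2)*(w^2 + 4*w) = (w - 2)*(w + 4)*(w)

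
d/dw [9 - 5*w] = -5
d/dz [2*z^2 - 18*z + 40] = 4*z - 18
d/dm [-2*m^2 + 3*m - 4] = 3 - 4*m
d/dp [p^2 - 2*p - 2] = 2*p - 2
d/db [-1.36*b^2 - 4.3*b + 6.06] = -2.72*b - 4.3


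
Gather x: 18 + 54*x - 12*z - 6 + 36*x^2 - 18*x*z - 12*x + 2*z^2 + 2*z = 36*x^2 + x*(42 - 18*z) + 2*z^2 - 10*z + 12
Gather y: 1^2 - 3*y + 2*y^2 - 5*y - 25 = 2*y^2 - 8*y - 24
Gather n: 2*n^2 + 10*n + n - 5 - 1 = 2*n^2 + 11*n - 6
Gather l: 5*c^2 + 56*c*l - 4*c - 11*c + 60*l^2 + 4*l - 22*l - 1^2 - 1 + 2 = 5*c^2 - 15*c + 60*l^2 + l*(56*c - 18)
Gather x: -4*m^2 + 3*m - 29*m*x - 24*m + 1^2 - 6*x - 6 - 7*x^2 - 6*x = -4*m^2 - 21*m - 7*x^2 + x*(-29*m - 12) - 5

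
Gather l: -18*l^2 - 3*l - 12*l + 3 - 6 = -18*l^2 - 15*l - 3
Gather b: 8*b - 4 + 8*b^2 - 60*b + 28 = 8*b^2 - 52*b + 24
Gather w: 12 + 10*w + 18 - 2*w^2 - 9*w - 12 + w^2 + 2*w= -w^2 + 3*w + 18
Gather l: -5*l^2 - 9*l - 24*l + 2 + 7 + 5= -5*l^2 - 33*l + 14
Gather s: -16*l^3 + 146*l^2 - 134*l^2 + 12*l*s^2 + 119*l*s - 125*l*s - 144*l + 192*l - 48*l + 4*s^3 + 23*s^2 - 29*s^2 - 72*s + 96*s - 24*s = -16*l^3 + 12*l^2 - 6*l*s + 4*s^3 + s^2*(12*l - 6)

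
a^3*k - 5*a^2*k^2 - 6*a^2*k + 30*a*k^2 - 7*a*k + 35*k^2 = (a - 7)*(a - 5*k)*(a*k + k)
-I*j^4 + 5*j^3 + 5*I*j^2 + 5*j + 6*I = (j - I)*(j + 2*I)*(j + 3*I)*(-I*j + 1)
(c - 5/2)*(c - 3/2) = c^2 - 4*c + 15/4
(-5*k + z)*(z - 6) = -5*k*z + 30*k + z^2 - 6*z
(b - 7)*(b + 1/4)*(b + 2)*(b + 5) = b^4 + b^3/4 - 39*b^2 - 319*b/4 - 35/2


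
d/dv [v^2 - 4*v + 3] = 2*v - 4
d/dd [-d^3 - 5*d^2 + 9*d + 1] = -3*d^2 - 10*d + 9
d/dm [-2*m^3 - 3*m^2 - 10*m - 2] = -6*m^2 - 6*m - 10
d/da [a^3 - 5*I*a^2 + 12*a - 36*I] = 3*a^2 - 10*I*a + 12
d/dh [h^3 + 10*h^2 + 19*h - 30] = 3*h^2 + 20*h + 19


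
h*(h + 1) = h^2 + h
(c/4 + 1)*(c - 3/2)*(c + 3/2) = c^3/4 + c^2 - 9*c/16 - 9/4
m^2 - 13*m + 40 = (m - 8)*(m - 5)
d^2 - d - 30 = (d - 6)*(d + 5)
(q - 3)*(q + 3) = q^2 - 9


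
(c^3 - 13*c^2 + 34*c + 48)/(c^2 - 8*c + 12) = (c^2 - 7*c - 8)/(c - 2)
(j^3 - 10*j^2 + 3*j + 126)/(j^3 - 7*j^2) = 1 - 3/j - 18/j^2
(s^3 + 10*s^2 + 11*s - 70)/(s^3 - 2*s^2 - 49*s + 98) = (s + 5)/(s - 7)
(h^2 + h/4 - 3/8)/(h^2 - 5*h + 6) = (h^2 + h/4 - 3/8)/(h^2 - 5*h + 6)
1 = 1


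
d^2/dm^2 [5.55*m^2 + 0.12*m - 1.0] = 11.1000000000000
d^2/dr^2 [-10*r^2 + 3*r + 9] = -20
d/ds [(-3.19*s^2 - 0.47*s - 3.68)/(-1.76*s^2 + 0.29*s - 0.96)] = (-1.7523*s^2 - 6.8288*s + 1.5184)/(3.0976*s^4 - 1.0208*s^3 + 3.4633*s^2 - 0.5568*s + 0.9216)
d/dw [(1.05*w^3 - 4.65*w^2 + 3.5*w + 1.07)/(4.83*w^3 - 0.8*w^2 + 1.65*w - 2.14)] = (1.77635683940025e-15*w^5 + 21.6195*w^4 - 30.345*w^3 - 27.1178*w^2 + 21.614*w - 9.2555)/(23.3289*w^6 - 7.728*w^5 + 16.579*w^4 - 23.3124*w^3 + 6.1465*w^2 - 7.062*w + 4.5796)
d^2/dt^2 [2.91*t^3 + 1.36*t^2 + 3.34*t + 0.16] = 17.46*t + 2.72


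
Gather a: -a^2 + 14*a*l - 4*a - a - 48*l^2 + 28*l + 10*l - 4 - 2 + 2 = -a^2 + a*(14*l - 5) - 48*l^2 + 38*l - 4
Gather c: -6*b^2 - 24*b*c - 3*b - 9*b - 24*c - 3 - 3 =-6*b^2 - 12*b + c*(-24*b - 24) - 6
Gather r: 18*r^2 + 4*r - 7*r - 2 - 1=18*r^2 - 3*r - 3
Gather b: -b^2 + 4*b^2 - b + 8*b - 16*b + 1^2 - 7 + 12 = 3*b^2 - 9*b + 6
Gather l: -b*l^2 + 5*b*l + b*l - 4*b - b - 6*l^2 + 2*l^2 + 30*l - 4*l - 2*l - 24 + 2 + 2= -5*b + l^2*(-b - 4) + l*(6*b + 24) - 20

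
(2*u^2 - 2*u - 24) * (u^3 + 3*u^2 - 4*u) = 2*u^5 + 4*u^4 - 38*u^3 - 64*u^2 + 96*u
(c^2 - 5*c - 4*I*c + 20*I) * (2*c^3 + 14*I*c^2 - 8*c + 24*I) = 2*c^5 - 10*c^4 + 6*I*c^4 + 48*c^3 - 30*I*c^3 - 240*c^2 + 56*I*c^2 + 96*c - 280*I*c - 480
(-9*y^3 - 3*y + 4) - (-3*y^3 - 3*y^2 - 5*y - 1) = -6*y^3 + 3*y^2 + 2*y + 5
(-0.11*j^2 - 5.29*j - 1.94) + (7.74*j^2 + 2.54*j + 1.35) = 7.63*j^2 - 2.75*j - 0.59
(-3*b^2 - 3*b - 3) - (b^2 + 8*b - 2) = -4*b^2 - 11*b - 1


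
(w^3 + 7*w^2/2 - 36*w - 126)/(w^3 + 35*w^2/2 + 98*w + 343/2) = (w^2 - 36)/(w^2 + 14*w + 49)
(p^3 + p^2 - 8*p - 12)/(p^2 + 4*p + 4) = p - 3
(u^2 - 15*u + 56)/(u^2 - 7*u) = (u - 8)/u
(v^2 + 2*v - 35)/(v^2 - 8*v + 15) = (v + 7)/(v - 3)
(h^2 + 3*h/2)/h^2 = (h + 3/2)/h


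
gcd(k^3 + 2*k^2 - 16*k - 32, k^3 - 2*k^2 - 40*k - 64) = k^2 + 6*k + 8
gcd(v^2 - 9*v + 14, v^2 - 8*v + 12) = v - 2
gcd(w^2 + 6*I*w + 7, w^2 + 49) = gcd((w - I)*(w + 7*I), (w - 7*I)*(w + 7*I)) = w + 7*I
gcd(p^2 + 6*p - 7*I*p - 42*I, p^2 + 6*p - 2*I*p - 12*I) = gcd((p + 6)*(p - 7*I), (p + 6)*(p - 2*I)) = p + 6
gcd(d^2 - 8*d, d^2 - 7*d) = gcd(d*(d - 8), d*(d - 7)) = d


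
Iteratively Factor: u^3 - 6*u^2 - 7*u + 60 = (u - 5)*(u^2 - u - 12) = (u - 5)*(u - 4)*(u + 3)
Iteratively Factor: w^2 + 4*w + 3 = (w + 3)*(w + 1)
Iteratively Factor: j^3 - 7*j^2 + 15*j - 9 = (j - 1)*(j^2 - 6*j + 9) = (j - 3)*(j - 1)*(j - 3)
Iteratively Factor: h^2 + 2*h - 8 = (h - 2)*(h + 4)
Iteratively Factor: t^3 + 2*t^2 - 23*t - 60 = (t - 5)*(t^2 + 7*t + 12) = (t - 5)*(t + 4)*(t + 3)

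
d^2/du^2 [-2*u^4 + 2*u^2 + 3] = 4 - 24*u^2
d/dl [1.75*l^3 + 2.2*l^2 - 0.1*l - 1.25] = 5.25*l^2 + 4.4*l - 0.1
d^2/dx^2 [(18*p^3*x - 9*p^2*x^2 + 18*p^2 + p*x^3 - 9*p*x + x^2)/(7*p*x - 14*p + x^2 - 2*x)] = 2*((7*p + 2*x - 2)^2*(18*p^3*x - 9*p^2*x^2 + 18*p^2 + p*x^3 - 9*p*x + x^2) + (-9*p^2 + 3*p*x + 1)*(7*p*x - 14*p + x^2 - 2*x)^2 + (7*p*x - 14*p + x^2 - 2*x)*(-18*p^3*x + 9*p^2*x^2 - 18*p^2 - p*x^3 + 9*p*x - x^2 - (7*p + 2*x - 2)*(18*p^3 - 18*p^2*x + 3*p*x^2 - 9*p + 2*x)))/(7*p*x - 14*p + x^2 - 2*x)^3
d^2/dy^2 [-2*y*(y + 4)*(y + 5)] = -12*y - 36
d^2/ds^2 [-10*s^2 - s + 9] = -20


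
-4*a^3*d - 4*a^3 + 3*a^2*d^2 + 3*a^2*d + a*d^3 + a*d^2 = (-a + d)*(4*a + d)*(a*d + a)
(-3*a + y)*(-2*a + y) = 6*a^2 - 5*a*y + y^2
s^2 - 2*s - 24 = (s - 6)*(s + 4)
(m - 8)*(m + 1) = m^2 - 7*m - 8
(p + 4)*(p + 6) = p^2 + 10*p + 24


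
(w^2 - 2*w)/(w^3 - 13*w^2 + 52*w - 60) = w/(w^2 - 11*w + 30)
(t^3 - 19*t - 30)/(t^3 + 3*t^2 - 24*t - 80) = (t^2 + 5*t + 6)/(t^2 + 8*t + 16)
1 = 1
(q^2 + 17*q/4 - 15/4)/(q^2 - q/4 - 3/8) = 2*(q + 5)/(2*q + 1)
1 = 1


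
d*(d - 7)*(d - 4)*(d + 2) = d^4 - 9*d^3 + 6*d^2 + 56*d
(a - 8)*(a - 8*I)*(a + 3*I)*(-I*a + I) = -I*a^4 - 5*a^3 + 9*I*a^3 + 45*a^2 - 32*I*a^2 - 40*a + 216*I*a - 192*I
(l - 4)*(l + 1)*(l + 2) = l^3 - l^2 - 10*l - 8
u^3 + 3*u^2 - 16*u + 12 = (u - 2)*(u - 1)*(u + 6)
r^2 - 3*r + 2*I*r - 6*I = (r - 3)*(r + 2*I)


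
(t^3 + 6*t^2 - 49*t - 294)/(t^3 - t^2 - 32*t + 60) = (t^2 - 49)/(t^2 - 7*t + 10)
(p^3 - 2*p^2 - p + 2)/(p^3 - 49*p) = (p^3 - 2*p^2 - p + 2)/(p*(p^2 - 49))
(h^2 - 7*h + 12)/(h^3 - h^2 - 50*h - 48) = (-h^2 + 7*h - 12)/(-h^3 + h^2 + 50*h + 48)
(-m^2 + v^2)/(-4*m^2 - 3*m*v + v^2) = (-m + v)/(-4*m + v)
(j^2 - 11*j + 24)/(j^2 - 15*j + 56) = (j - 3)/(j - 7)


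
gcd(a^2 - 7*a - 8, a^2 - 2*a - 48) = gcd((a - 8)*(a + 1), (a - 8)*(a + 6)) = a - 8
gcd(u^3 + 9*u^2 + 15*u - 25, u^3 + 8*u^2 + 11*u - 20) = u^2 + 4*u - 5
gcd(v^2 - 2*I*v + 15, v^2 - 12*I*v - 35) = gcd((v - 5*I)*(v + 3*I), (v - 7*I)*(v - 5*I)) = v - 5*I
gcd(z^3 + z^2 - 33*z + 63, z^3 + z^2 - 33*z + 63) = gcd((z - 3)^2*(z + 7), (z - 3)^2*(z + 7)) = z^3 + z^2 - 33*z + 63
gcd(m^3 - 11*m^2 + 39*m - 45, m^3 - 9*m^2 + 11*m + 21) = m - 3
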